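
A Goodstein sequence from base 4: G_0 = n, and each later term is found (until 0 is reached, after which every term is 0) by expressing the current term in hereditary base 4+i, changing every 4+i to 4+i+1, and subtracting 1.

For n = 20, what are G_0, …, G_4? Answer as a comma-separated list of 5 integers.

20, 29, 39, 51, 65

[0] 20 ≡ 4^2 + 4 (base 4). Lift 5: 30. −1: 29.
[1] 29 ≡ 5^2 + 4 (base 5). Lift 6: 40. −1: 39.
[2] 39 ≡ 6^2 + 3 (base 6). Lift 7: 52. −1: 51.
[3] 51 ≡ 7^2 + 2 (base 7). Lift 8: 66. −1: 65.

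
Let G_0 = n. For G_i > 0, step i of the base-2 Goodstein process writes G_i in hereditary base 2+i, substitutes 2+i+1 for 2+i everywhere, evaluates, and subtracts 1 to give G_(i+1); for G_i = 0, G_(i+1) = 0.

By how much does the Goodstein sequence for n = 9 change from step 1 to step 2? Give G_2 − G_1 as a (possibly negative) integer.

9 —HB2→ 2^(2 + 1) + 1 —bump→ 3^(3 + 1) + 1 = 82 —(−1)→ 81
81 —HB3→ 3^(3 + 1) —bump→ 4^(4 + 1) = 1024 —(−1)→ 1023

942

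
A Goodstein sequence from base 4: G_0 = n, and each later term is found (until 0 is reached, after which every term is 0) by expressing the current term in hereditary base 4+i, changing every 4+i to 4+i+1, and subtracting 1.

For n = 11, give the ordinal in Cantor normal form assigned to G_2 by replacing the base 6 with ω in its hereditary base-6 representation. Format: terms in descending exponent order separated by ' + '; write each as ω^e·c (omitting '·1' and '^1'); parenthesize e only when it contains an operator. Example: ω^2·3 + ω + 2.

ω·2 + 1

G_0 = 11. HB_4(11) = 2·4 + 3. Bump = 13. G_1 = 12.
G_1 = 12. HB_5(12) = 2·5 + 2. Bump = 14. G_2 = 13.
G_2 = 13. HB_6(13) = 2·6 + 1. Bump = 15. G_3 = 14.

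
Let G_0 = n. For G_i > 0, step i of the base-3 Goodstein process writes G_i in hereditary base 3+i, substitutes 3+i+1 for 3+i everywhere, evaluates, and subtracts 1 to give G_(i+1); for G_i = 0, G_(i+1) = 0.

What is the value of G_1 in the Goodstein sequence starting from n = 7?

i=0: 7 = 2·3 + 1 (b=3); 3→4: 2·4 + 1 = 9; 9−1 = 8
i=1: 8 = 2·4 (b=4); 4→5: 2·5 = 10; 10−1 = 9

8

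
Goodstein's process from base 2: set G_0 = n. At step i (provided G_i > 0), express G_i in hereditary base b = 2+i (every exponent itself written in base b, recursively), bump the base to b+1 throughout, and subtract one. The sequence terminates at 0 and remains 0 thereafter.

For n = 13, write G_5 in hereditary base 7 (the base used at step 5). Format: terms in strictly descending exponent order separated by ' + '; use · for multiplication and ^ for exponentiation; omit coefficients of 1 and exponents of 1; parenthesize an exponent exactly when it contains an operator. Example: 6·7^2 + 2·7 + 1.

i=0: 13 = 2^(2 + 1) + 2^2 + 1 (b=2); 2→3: 3^(3 + 1) + 3^3 + 1 = 109; 109−1 = 108
i=1: 108 = 3^(3 + 1) + 3^3 (b=3); 3→4: 4^(4 + 1) + 4^4 = 1280; 1280−1 = 1279
i=2: 1279 = 4^(4 + 1) + 3·4^3 + 3·4^2 + 3·4 + 3 (b=4); 4→5: 5^(5 + 1) + 3·5^3 + 3·5^2 + 3·5 + 3 = 16093; 16093−1 = 16092
i=3: 16092 = 5^(5 + 1) + 3·5^3 + 3·5^2 + 3·5 + 2 (b=5); 5→6: 6^(6 + 1) + 3·6^3 + 3·6^2 + 3·6 + 2 = 280712; 280712−1 = 280711
i=4: 280711 = 6^(6 + 1) + 3·6^3 + 3·6^2 + 3·6 + 1 (b=6); 6→7: 7^(7 + 1) + 3·7^3 + 3·7^2 + 3·7 + 1 = 5765999; 5765999−1 = 5765998

7^(7 + 1) + 3·7^3 + 3·7^2 + 3·7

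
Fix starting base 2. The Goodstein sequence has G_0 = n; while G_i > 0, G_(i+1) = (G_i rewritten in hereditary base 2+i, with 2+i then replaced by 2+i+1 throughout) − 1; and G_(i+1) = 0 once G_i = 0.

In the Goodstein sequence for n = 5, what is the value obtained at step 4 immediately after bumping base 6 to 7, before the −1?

1198

[0] 5 ≡ 2^2 + 1 (base 2). Lift 3: 28. −1: 27.
[1] 27 ≡ 3^3 (base 3). Lift 4: 256. −1: 255.
[2] 255 ≡ 3·4^3 + 3·4^2 + 3·4 + 3 (base 4). Lift 5: 468. −1: 467.
[3] 467 ≡ 3·5^3 + 3·5^2 + 3·5 + 2 (base 5). Lift 6: 776. −1: 775.
[4] 775 ≡ 3·6^3 + 3·6^2 + 3·6 + 1 (base 6). Lift 7: 1198. −1: 1197.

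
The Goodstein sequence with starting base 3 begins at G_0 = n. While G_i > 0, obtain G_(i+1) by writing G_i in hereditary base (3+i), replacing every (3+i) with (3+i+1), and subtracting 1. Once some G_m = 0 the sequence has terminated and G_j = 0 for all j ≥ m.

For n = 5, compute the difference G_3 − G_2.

0

G_0=5  [base 3] 3 + 2  →[3↦4]→  4 + 2 = 6  −1 ⇒ G_1=5
G_1=5  [base 4] 4 + 1  →[4↦5]→  5 + 1 = 6  −1 ⇒ G_2=5
G_2=5  [base 5] 5  →[5↦6]→  6 = 6  −1 ⇒ G_3=5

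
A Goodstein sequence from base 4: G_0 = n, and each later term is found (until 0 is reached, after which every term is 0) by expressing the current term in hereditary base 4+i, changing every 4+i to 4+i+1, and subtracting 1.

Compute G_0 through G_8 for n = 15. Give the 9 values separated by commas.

step 0: 15 = 3·4 + 3; sub 5 for 4: 3·5 + 3; = 18; G_1 = 18−1 = 17
step 1: 17 = 3·5 + 2; sub 6 for 5: 3·6 + 2; = 20; G_2 = 20−1 = 19
step 2: 19 = 3·6 + 1; sub 7 for 6: 3·7 + 1; = 22; G_3 = 22−1 = 21
step 3: 21 = 3·7; sub 8 for 7: 3·8; = 24; G_4 = 24−1 = 23
step 4: 23 = 2·8 + 7; sub 9 for 8: 2·9 + 7; = 25; G_5 = 25−1 = 24
step 5: 24 = 2·9 + 6; sub 10 for 9: 2·10 + 6; = 26; G_6 = 26−1 = 25
step 6: 25 = 2·10 + 5; sub 11 for 10: 2·11 + 5; = 27; G_7 = 27−1 = 26
step 7: 26 = 2·11 + 4; sub 12 for 11: 2·12 + 4; = 28; G_8 = 28−1 = 27

15, 17, 19, 21, 23, 24, 25, 26, 27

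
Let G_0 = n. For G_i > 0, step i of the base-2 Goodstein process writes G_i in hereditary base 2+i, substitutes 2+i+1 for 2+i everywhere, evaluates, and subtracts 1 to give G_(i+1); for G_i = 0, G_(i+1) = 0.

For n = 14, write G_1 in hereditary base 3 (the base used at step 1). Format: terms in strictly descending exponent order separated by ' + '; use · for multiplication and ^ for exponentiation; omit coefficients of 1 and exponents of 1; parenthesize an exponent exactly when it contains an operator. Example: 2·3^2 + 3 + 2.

14 —HB2→ 2^(2 + 1) + 2^2 + 2 —bump→ 3^(3 + 1) + 3^3 + 3 = 111 —(−1)→ 110
110 —HB3→ 3^(3 + 1) + 3^3 + 2 —bump→ 4^(4 + 1) + 4^4 + 2 = 1282 —(−1)→ 1281

3^(3 + 1) + 3^3 + 2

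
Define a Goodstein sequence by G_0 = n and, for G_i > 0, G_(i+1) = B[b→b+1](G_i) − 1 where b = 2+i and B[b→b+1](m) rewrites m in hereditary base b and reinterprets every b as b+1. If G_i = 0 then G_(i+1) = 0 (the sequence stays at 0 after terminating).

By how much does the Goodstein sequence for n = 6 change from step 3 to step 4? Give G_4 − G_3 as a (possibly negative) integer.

43530

step 0: 6 = 2^2 + 2; sub 3 for 2: 3^3 + 3; = 30; G_1 = 30−1 = 29
step 1: 29 = 3^3 + 2; sub 4 for 3: 4^4 + 2; = 258; G_2 = 258−1 = 257
step 2: 257 = 4^4 + 1; sub 5 for 4: 5^5 + 1; = 3126; G_3 = 3126−1 = 3125
step 3: 3125 = 5^5; sub 6 for 5: 6^6; = 46656; G_4 = 46656−1 = 46655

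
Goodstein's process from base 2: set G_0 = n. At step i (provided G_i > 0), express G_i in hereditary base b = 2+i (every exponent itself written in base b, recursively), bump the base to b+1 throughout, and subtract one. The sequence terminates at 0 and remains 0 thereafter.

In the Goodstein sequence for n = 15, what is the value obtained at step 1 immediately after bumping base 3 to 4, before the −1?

1284

15 —HB2→ 2^(2 + 1) + 2^2 + 2 + 1 —bump→ 3^(3 + 1) + 3^3 + 3 + 1 = 112 —(−1)→ 111
111 —HB3→ 3^(3 + 1) + 3^3 + 3 —bump→ 4^(4 + 1) + 4^4 + 4 = 1284 —(−1)→ 1283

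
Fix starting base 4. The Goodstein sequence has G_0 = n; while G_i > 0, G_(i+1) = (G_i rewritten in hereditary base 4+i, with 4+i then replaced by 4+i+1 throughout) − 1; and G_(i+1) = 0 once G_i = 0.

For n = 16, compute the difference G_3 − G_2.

3

i=0: 16 = 4^2 (b=4); 4→5: 5^2 = 25; 25−1 = 24
i=1: 24 = 4·5 + 4 (b=5); 5→6: 4·6 + 4 = 28; 28−1 = 27
i=2: 27 = 4·6 + 3 (b=6); 6→7: 4·7 + 3 = 31; 31−1 = 30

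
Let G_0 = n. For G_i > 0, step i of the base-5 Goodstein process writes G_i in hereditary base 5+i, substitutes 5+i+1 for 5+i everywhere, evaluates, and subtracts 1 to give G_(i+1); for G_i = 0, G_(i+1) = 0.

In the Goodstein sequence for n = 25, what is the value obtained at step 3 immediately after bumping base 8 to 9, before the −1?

48

25 —HB5→ 5^2 —bump→ 6^2 = 36 —(−1)→ 35
35 —HB6→ 5·6 + 5 —bump→ 5·7 + 5 = 40 —(−1)→ 39
39 —HB7→ 5·7 + 4 —bump→ 5·8 + 4 = 44 —(−1)→ 43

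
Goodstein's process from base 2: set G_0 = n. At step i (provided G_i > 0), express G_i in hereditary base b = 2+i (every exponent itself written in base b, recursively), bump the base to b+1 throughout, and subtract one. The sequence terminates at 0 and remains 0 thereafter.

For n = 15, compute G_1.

[0] 15 ≡ 2^(2 + 1) + 2^2 + 2 + 1 (base 2). Lift 3: 112. −1: 111.
[1] 111 ≡ 3^(3 + 1) + 3^3 + 3 (base 3). Lift 4: 1284. −1: 1283.

111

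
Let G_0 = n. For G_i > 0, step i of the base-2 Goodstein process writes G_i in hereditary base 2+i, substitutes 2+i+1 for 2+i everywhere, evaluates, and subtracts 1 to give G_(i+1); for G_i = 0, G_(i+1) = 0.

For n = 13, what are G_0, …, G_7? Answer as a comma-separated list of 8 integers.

i=0: 13 = 2^(2 + 1) + 2^2 + 1 (b=2); 2→3: 3^(3 + 1) + 3^3 + 1 = 109; 109−1 = 108
i=1: 108 = 3^(3 + 1) + 3^3 (b=3); 3→4: 4^(4 + 1) + 4^4 = 1280; 1280−1 = 1279
i=2: 1279 = 4^(4 + 1) + 3·4^3 + 3·4^2 + 3·4 + 3 (b=4); 4→5: 5^(5 + 1) + 3·5^3 + 3·5^2 + 3·5 + 3 = 16093; 16093−1 = 16092
i=3: 16092 = 5^(5 + 1) + 3·5^3 + 3·5^2 + 3·5 + 2 (b=5); 5→6: 6^(6 + 1) + 3·6^3 + 3·6^2 + 3·6 + 2 = 280712; 280712−1 = 280711
i=4: 280711 = 6^(6 + 1) + 3·6^3 + 3·6^2 + 3·6 + 1 (b=6); 6→7: 7^(7 + 1) + 3·7^3 + 3·7^2 + 3·7 + 1 = 5765999; 5765999−1 = 5765998
i=5: 5765998 = 7^(7 + 1) + 3·7^3 + 3·7^2 + 3·7 (b=7); 7→8: 8^(8 + 1) + 3·8^3 + 3·8^2 + 3·8 = 134219480; 134219480−1 = 134219479
i=6: 134219479 = 8^(8 + 1) + 3·8^3 + 3·8^2 + 2·8 + 7 (b=8); 8→9: 9^(9 + 1) + 3·9^3 + 3·9^2 + 2·9 + 7 = 3486786856; 3486786856−1 = 3486786855

13, 108, 1279, 16092, 280711, 5765998, 134219479, 3486786855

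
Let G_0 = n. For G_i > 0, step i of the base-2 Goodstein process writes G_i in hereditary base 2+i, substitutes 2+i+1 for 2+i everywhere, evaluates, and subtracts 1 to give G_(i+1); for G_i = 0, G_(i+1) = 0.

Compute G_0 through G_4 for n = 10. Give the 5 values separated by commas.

10 —HB2→ 2^(2 + 1) + 2 —bump→ 3^(3 + 1) + 3 = 84 —(−1)→ 83
83 —HB3→ 3^(3 + 1) + 2 —bump→ 4^(4 + 1) + 2 = 1026 —(−1)→ 1025
1025 —HB4→ 4^(4 + 1) + 1 —bump→ 5^(5 + 1) + 1 = 15626 —(−1)→ 15625
15625 —HB5→ 5^(5 + 1) —bump→ 6^(6 + 1) = 279936 —(−1)→ 279935

10, 83, 1025, 15625, 279935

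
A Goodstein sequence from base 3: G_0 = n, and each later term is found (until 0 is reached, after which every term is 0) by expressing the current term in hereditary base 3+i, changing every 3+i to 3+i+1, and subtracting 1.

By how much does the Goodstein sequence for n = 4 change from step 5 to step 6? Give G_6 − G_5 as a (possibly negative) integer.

4 —HB3→ 3 + 1 —bump→ 4 + 1 = 5 —(−1)→ 4
4 —HB4→ 4 —bump→ 5 = 5 —(−1)→ 4
4 —HB5→ 4 —bump→ 4 = 4 —(−1)→ 3
3 —HB6→ 3 —bump→ 3 = 3 —(−1)→ 2
2 —HB7→ 2 —bump→ 2 = 2 —(−1)→ 1
1 —HB8→ 1 —bump→ 1 = 1 —(−1)→ 0

-1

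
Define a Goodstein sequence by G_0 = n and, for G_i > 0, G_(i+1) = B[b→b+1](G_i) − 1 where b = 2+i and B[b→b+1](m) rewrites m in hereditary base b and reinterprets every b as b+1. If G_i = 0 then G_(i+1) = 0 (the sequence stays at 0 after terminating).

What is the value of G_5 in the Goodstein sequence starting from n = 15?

6588344

G_0=15  [base 2] 2^(2 + 1) + 2^2 + 2 + 1  →[2↦3]→  3^(3 + 1) + 3^3 + 3 + 1 = 112  −1 ⇒ G_1=111
G_1=111  [base 3] 3^(3 + 1) + 3^3 + 3  →[3↦4]→  4^(4 + 1) + 4^4 + 4 = 1284  −1 ⇒ G_2=1283
G_2=1283  [base 4] 4^(4 + 1) + 4^4 + 3  →[4↦5]→  5^(5 + 1) + 5^5 + 3 = 18753  −1 ⇒ G_3=18752
G_3=18752  [base 5] 5^(5 + 1) + 5^5 + 2  →[5↦6]→  6^(6 + 1) + 6^6 + 2 = 326594  −1 ⇒ G_4=326593
G_4=326593  [base 6] 6^(6 + 1) + 6^6 + 1  →[6↦7]→  7^(7 + 1) + 7^7 + 1 = 6588345  −1 ⇒ G_5=6588344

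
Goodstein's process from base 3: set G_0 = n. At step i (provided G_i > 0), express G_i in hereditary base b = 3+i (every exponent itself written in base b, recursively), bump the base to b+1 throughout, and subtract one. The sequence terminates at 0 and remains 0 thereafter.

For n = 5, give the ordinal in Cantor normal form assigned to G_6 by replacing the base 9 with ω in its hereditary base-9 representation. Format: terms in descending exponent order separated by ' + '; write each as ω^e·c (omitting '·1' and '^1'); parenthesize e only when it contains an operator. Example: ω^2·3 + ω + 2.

(0) 5|_3 = 3 + 2 ↦ 4 + 2|_4 = 6 ⇒ 5
(1) 5|_4 = 4 + 1 ↦ 5 + 1|_5 = 6 ⇒ 5
(2) 5|_5 = 5 ↦ 6|_6 = 6 ⇒ 5
(3) 5|_6 = 5 ↦ 5|_7 = 5 ⇒ 4
(4) 4|_7 = 4 ↦ 4|_8 = 4 ⇒ 3
(5) 3|_8 = 3 ↦ 3|_9 = 3 ⇒ 2
(6) 2|_9 = 2 ↦ 2|_10 = 2 ⇒ 1

2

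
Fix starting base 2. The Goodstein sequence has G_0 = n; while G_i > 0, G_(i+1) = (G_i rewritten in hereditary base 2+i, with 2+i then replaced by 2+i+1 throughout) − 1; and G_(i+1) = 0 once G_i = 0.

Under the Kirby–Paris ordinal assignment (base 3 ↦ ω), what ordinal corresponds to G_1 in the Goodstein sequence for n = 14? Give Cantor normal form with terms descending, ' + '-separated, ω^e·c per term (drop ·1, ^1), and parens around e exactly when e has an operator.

ω^(ω + 1) + ω^ω + 2

step 0: 14 = 2^(2 + 1) + 2^2 + 2; sub 3 for 2: 3^(3 + 1) + 3^3 + 3; = 111; G_1 = 111−1 = 110
step 1: 110 = 3^(3 + 1) + 3^3 + 2; sub 4 for 3: 4^(4 + 1) + 4^4 + 2; = 1282; G_2 = 1282−1 = 1281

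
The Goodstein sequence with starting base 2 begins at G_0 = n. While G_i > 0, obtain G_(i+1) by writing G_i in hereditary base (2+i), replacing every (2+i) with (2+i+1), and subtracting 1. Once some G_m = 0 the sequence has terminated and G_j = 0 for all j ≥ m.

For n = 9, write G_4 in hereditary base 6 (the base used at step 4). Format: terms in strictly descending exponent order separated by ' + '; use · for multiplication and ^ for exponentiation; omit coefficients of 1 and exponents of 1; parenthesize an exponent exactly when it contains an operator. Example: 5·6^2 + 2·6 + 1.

3·6^6 + 3·6^3 + 3·6^2 + 3·6 + 1

step 0: 9 = 2^(2 + 1) + 1; sub 3 for 2: 3^(3 + 1) + 1; = 82; G_1 = 82−1 = 81
step 1: 81 = 3^(3 + 1); sub 4 for 3: 4^(4 + 1); = 1024; G_2 = 1024−1 = 1023
step 2: 1023 = 3·4^4 + 3·4^3 + 3·4^2 + 3·4 + 3; sub 5 for 4: 3·5^5 + 3·5^3 + 3·5^2 + 3·5 + 3; = 9843; G_3 = 9843−1 = 9842
step 3: 9842 = 3·5^5 + 3·5^3 + 3·5^2 + 3·5 + 2; sub 6 for 5: 3·6^6 + 3·6^3 + 3·6^2 + 3·6 + 2; = 140744; G_4 = 140744−1 = 140743
step 4: 140743 = 3·6^6 + 3·6^3 + 3·6^2 + 3·6 + 1; sub 7 for 6: 3·7^7 + 3·7^3 + 3·7^2 + 3·7 + 1; = 2471827; G_5 = 2471827−1 = 2471826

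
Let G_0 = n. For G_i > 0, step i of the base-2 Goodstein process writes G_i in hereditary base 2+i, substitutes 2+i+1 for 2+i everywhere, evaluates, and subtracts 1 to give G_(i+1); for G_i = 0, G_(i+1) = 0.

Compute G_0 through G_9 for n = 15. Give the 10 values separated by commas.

G_0 = 15. HB_2(15) = 2^(2 + 1) + 2^2 + 2 + 1. Bump = 112. G_1 = 111.
G_1 = 111. HB_3(111) = 3^(3 + 1) + 3^3 + 3. Bump = 1284. G_2 = 1283.
G_2 = 1283. HB_4(1283) = 4^(4 + 1) + 4^4 + 3. Bump = 18753. G_3 = 18752.
G_3 = 18752. HB_5(18752) = 5^(5 + 1) + 5^5 + 2. Bump = 326594. G_4 = 326593.
G_4 = 326593. HB_6(326593) = 6^(6 + 1) + 6^6 + 1. Bump = 6588345. G_5 = 6588344.
G_5 = 6588344. HB_7(6588344) = 7^(7 + 1) + 7^7. Bump = 150994944. G_6 = 150994943.
G_6 = 150994943. HB_8(150994943) = 8^(8 + 1) + 7·8^7 + 7·8^6 + 7·8^5 + 7·8^4 + 7·8^3 + 7·8^2 + 7·8 + 7. Bump = 3524450281. G_7 = 3524450280.
G_7 = 3524450280. HB_9(3524450280) = 9^(9 + 1) + 7·9^7 + 7·9^6 + 7·9^5 + 7·9^4 + 7·9^3 + 7·9^2 + 7·9 + 6. Bump = 100077777776. G_8 = 100077777775.
G_8 = 100077777775. HB_10(100077777775) = 10^(10 + 1) + 7·10^7 + 7·10^6 + 7·10^5 + 7·10^4 + 7·10^3 + 7·10^2 + 7·10 + 5. Bump = 3138578427935. G_9 = 3138578427934.

15, 111, 1283, 18752, 326593, 6588344, 150994943, 3524450280, 100077777775, 3138578427934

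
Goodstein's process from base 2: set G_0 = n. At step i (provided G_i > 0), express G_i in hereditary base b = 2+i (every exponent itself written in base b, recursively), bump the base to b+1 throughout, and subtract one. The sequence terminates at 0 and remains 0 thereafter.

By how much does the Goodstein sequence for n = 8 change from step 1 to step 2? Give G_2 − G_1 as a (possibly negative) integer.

G_0=8  [base 2] 2^(2 + 1)  →[2↦3]→  3^(3 + 1) = 81  −1 ⇒ G_1=80
G_1=80  [base 3] 2·3^3 + 2·3^2 + 2·3 + 2  →[3↦4]→  2·4^4 + 2·4^2 + 2·4 + 2 = 554  −1 ⇒ G_2=553

473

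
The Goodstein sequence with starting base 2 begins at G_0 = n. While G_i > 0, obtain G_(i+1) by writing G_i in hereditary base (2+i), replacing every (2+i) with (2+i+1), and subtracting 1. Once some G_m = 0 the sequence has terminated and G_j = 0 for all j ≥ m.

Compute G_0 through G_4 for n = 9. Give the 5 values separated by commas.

G_0=9  [base 2] 2^(2 + 1) + 1  →[2↦3]→  3^(3 + 1) + 1 = 82  −1 ⇒ G_1=81
G_1=81  [base 3] 3^(3 + 1)  →[3↦4]→  4^(4 + 1) = 1024  −1 ⇒ G_2=1023
G_2=1023  [base 4] 3·4^4 + 3·4^3 + 3·4^2 + 3·4 + 3  →[4↦5]→  3·5^5 + 3·5^3 + 3·5^2 + 3·5 + 3 = 9843  −1 ⇒ G_3=9842
G_3=9842  [base 5] 3·5^5 + 3·5^3 + 3·5^2 + 3·5 + 2  →[5↦6]→  3·6^6 + 3·6^3 + 3·6^2 + 3·6 + 2 = 140744  −1 ⇒ G_4=140743

9, 81, 1023, 9842, 140743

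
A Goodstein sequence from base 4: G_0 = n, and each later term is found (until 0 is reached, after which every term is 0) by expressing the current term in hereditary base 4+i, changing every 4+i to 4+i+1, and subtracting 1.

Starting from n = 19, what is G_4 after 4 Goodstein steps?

i=0: 19 = 4^2 + 3 (b=4); 4→5: 5^2 + 3 = 28; 28−1 = 27
i=1: 27 = 5^2 + 2 (b=5); 5→6: 6^2 + 2 = 38; 38−1 = 37
i=2: 37 = 6^2 + 1 (b=6); 6→7: 7^2 + 1 = 50; 50−1 = 49
i=3: 49 = 7^2 (b=7); 7→8: 8^2 = 64; 64−1 = 63
i=4: 63 = 7·8 + 7 (b=8); 8→9: 7·9 + 7 = 70; 70−1 = 69

63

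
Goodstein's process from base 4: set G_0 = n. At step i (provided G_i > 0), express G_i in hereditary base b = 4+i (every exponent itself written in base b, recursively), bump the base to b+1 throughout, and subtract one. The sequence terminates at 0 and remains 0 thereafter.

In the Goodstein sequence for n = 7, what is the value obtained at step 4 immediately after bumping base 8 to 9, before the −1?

7

G_0=7  [base 4] 4 + 3  →[4↦5]→  5 + 3 = 8  −1 ⇒ G_1=7
G_1=7  [base 5] 5 + 2  →[5↦6]→  6 + 2 = 8  −1 ⇒ G_2=7
G_2=7  [base 6] 6 + 1  →[6↦7]→  7 + 1 = 8  −1 ⇒ G_3=7
G_3=7  [base 7] 7  →[7↦8]→  8 = 8  −1 ⇒ G_4=7
G_4=7  [base 8] 7  →[8↦9]→  7 = 7  −1 ⇒ G_5=6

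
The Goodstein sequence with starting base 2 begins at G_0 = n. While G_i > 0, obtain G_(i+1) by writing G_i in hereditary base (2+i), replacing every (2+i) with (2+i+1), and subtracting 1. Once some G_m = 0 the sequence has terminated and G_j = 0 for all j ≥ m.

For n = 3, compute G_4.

step 0: 3 = 2 + 1; sub 3 for 2: 3 + 1; = 4; G_1 = 4−1 = 3
step 1: 3 = 3; sub 4 for 3: 4; = 4; G_2 = 4−1 = 3
step 2: 3 = 3; sub 5 for 4: 3; = 3; G_3 = 3−1 = 2
step 3: 2 = 2; sub 6 for 5: 2; = 2; G_4 = 2−1 = 1
step 4: 1 = 1; sub 7 for 6: 1; = 1; G_5 = 1−1 = 0

1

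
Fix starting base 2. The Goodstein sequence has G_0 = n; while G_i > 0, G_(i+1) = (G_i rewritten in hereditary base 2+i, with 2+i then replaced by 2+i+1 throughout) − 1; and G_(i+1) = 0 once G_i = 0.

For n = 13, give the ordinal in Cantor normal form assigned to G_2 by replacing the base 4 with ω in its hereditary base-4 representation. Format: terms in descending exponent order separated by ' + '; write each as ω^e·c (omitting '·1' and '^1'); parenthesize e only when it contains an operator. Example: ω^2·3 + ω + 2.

i=0: 13 = 2^(2 + 1) + 2^2 + 1 (b=2); 2→3: 3^(3 + 1) + 3^3 + 1 = 109; 109−1 = 108
i=1: 108 = 3^(3 + 1) + 3^3 (b=3); 3→4: 4^(4 + 1) + 4^4 = 1280; 1280−1 = 1279

ω^(ω + 1) + ω^3·3 + ω^2·3 + ω·3 + 3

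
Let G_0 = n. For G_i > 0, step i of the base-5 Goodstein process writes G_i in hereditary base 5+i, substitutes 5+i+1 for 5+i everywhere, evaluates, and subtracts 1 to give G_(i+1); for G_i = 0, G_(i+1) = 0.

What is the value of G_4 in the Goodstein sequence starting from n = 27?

69

i=0: 27 = 5^2 + 2 (b=5); 5→6: 6^2 + 2 = 38; 38−1 = 37
i=1: 37 = 6^2 + 1 (b=6); 6→7: 7^2 + 1 = 50; 50−1 = 49
i=2: 49 = 7^2 (b=7); 7→8: 8^2 = 64; 64−1 = 63
i=3: 63 = 7·8 + 7 (b=8); 8→9: 7·9 + 7 = 70; 70−1 = 69
i=4: 69 = 7·9 + 6 (b=9); 9→10: 7·10 + 6 = 76; 76−1 = 75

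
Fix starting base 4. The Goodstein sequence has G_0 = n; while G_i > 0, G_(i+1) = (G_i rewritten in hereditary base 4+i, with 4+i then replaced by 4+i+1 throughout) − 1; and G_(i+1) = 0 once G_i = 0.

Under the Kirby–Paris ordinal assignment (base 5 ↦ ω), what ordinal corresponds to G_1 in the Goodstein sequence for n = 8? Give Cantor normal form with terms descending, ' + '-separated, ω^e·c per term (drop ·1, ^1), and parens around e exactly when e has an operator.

ω + 4

(0) 8|_4 = 2·4 ↦ 2·5|_5 = 10 ⇒ 9
(1) 9|_5 = 5 + 4 ↦ 6 + 4|_6 = 10 ⇒ 9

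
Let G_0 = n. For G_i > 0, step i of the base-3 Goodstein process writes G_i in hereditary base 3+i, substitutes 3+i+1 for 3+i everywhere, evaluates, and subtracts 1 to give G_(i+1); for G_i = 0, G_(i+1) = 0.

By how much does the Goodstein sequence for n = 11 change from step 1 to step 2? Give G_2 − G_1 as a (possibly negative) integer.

8

G_0 = 11. HB_3(11) = 3^2 + 2. Bump = 18. G_1 = 17.
G_1 = 17. HB_4(17) = 4^2 + 1. Bump = 26. G_2 = 25.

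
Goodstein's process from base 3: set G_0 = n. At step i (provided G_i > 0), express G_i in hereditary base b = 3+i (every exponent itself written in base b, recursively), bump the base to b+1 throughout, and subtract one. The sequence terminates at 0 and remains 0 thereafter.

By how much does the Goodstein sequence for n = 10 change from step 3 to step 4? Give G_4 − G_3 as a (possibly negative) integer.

i=0: 10 = 3^2 + 1 (b=3); 3→4: 4^2 + 1 = 17; 17−1 = 16
i=1: 16 = 4^2 (b=4); 4→5: 5^2 = 25; 25−1 = 24
i=2: 24 = 4·5 + 4 (b=5); 5→6: 4·6 + 4 = 28; 28−1 = 27
i=3: 27 = 4·6 + 3 (b=6); 6→7: 4·7 + 3 = 31; 31−1 = 30

3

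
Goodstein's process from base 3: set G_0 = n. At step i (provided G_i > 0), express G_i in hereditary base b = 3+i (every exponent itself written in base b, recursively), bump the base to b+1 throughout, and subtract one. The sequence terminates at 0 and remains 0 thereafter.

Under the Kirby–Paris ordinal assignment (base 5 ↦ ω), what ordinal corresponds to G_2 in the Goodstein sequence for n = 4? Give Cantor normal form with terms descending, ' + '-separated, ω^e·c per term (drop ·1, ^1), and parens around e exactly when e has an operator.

i=0: 4 = 3 + 1 (b=3); 3→4: 4 + 1 = 5; 5−1 = 4
i=1: 4 = 4 (b=4); 4→5: 5 = 5; 5−1 = 4

4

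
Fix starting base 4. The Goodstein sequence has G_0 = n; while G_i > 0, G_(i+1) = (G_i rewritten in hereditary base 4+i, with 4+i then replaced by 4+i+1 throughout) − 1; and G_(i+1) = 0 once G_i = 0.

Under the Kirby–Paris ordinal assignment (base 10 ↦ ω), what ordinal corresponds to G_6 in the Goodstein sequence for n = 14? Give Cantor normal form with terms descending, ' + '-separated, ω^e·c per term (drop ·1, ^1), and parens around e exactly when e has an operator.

14 —HB4→ 3·4 + 2 —bump→ 3·5 + 2 = 17 —(−1)→ 16
16 —HB5→ 3·5 + 1 —bump→ 3·6 + 1 = 19 —(−1)→ 18
18 —HB6→ 3·6 —bump→ 3·7 = 21 —(−1)→ 20
20 —HB7→ 2·7 + 6 —bump→ 2·8 + 6 = 22 —(−1)→ 21
21 —HB8→ 2·8 + 5 —bump→ 2·9 + 5 = 23 —(−1)→ 22
22 —HB9→ 2·9 + 4 —bump→ 2·10 + 4 = 24 —(−1)→ 23
23 —HB10→ 2·10 + 3 —bump→ 2·11 + 3 = 25 —(−1)→ 24

ω·2 + 3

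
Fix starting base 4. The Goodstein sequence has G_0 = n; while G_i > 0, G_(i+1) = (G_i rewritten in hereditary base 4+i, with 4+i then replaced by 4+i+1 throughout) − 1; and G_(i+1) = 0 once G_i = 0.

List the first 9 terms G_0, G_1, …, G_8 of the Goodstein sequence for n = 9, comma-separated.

i=0: 9 = 2·4 + 1 (b=4); 4→5: 2·5 + 1 = 11; 11−1 = 10
i=1: 10 = 2·5 (b=5); 5→6: 2·6 = 12; 12−1 = 11
i=2: 11 = 6 + 5 (b=6); 6→7: 7 + 5 = 12; 12−1 = 11
i=3: 11 = 7 + 4 (b=7); 7→8: 8 + 4 = 12; 12−1 = 11
i=4: 11 = 8 + 3 (b=8); 8→9: 9 + 3 = 12; 12−1 = 11
i=5: 11 = 9 + 2 (b=9); 9→10: 10 + 2 = 12; 12−1 = 11
i=6: 11 = 10 + 1 (b=10); 10→11: 11 + 1 = 12; 12−1 = 11
i=7: 11 = 11 (b=11); 11→12: 12 = 12; 12−1 = 11

9, 10, 11, 11, 11, 11, 11, 11, 11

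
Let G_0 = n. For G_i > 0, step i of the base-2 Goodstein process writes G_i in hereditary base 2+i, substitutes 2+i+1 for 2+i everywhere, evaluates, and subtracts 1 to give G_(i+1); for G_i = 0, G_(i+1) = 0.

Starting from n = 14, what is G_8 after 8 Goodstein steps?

base 2: 14 = 2^(2 + 1) + 2^2 + 2; at 3: 3^(3 + 1) + 3^3 + 3 = 111; next = 110
base 3: 110 = 3^(3 + 1) + 3^3 + 2; at 4: 4^(4 + 1) + 4^4 + 2 = 1282; next = 1281
base 4: 1281 = 4^(4 + 1) + 4^4 + 1; at 5: 5^(5 + 1) + 5^5 + 1 = 18751; next = 18750
base 5: 18750 = 5^(5 + 1) + 5^5; at 6: 6^(6 + 1) + 6^6 = 326592; next = 326591
base 6: 326591 = 6^(6 + 1) + 5·6^5 + 5·6^4 + 5·6^3 + 5·6^2 + 5·6 + 5; at 7: 7^(7 + 1) + 5·7^5 + 5·7^4 + 5·7^3 + 5·7^2 + 5·7 + 5 = 5862841; next = 5862840
base 7: 5862840 = 7^(7 + 1) + 5·7^5 + 5·7^4 + 5·7^3 + 5·7^2 + 5·7 + 4; at 8: 8^(8 + 1) + 5·8^5 + 5·8^4 + 5·8^3 + 5·8^2 + 5·8 + 4 = 134404972; next = 134404971
base 8: 134404971 = 8^(8 + 1) + 5·8^5 + 5·8^4 + 5·8^3 + 5·8^2 + 5·8 + 3; at 9: 9^(9 + 1) + 5·9^5 + 5·9^4 + 5·9^3 + 5·9^2 + 5·9 + 3 = 3487116549; next = 3487116548
base 9: 3487116548 = 9^(9 + 1) + 5·9^5 + 5·9^4 + 5·9^3 + 5·9^2 + 5·9 + 2; at 10: 10^(10 + 1) + 5·10^5 + 5·10^4 + 5·10^3 + 5·10^2 + 5·10 + 2 = 100000555552; next = 100000555551

100000555551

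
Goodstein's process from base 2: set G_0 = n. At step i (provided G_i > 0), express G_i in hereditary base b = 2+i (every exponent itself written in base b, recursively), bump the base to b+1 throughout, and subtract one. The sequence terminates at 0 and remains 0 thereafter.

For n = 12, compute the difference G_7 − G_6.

3352566707

G_0=12  [base 2] 2^(2 + 1) + 2^2  →[2↦3]→  3^(3 + 1) + 3^3 = 108  −1 ⇒ G_1=107
G_1=107  [base 3] 3^(3 + 1) + 2·3^2 + 2·3 + 2  →[3↦4]→  4^(4 + 1) + 2·4^2 + 2·4 + 2 = 1066  −1 ⇒ G_2=1065
G_2=1065  [base 4] 4^(4 + 1) + 2·4^2 + 2·4 + 1  →[4↦5]→  5^(5 + 1) + 2·5^2 + 2·5 + 1 = 15686  −1 ⇒ G_3=15685
G_3=15685  [base 5] 5^(5 + 1) + 2·5^2 + 2·5  →[5↦6]→  6^(6 + 1) + 2·6^2 + 2·6 = 280020  −1 ⇒ G_4=280019
G_4=280019  [base 6] 6^(6 + 1) + 2·6^2 + 6 + 5  →[6↦7]→  7^(7 + 1) + 2·7^2 + 7 + 5 = 5764911  −1 ⇒ G_5=5764910
G_5=5764910  [base 7] 7^(7 + 1) + 2·7^2 + 7 + 4  →[7↦8]→  8^(8 + 1) + 2·8^2 + 8 + 4 = 134217868  −1 ⇒ G_6=134217867
G_6=134217867  [base 8] 8^(8 + 1) + 2·8^2 + 8 + 3  →[8↦9]→  9^(9 + 1) + 2·9^2 + 9 + 3 = 3486784575  −1 ⇒ G_7=3486784574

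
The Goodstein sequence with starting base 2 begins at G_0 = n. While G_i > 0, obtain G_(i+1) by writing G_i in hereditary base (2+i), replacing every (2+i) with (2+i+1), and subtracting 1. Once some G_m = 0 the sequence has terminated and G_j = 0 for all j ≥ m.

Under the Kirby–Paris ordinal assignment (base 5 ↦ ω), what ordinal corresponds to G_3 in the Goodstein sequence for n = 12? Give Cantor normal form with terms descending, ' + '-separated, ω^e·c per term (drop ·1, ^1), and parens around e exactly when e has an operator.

step 0: 12 = 2^(2 + 1) + 2^2; sub 3 for 2: 3^(3 + 1) + 3^3; = 108; G_1 = 108−1 = 107
step 1: 107 = 3^(3 + 1) + 2·3^2 + 2·3 + 2; sub 4 for 3: 4^(4 + 1) + 2·4^2 + 2·4 + 2; = 1066; G_2 = 1066−1 = 1065
step 2: 1065 = 4^(4 + 1) + 2·4^2 + 2·4 + 1; sub 5 for 4: 5^(5 + 1) + 2·5^2 + 2·5 + 1; = 15686; G_3 = 15686−1 = 15685

ω^(ω + 1) + ω^2·2 + ω·2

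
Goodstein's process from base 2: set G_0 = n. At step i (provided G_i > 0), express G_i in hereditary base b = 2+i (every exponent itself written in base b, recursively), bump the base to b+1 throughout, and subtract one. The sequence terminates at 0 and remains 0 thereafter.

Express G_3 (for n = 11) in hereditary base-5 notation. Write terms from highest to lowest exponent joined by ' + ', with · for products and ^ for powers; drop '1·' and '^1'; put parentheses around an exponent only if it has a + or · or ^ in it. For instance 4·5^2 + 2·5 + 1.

G_0=11  [base 2] 2^(2 + 1) + 2 + 1  →[2↦3]→  3^(3 + 1) + 3 + 1 = 85  −1 ⇒ G_1=84
G_1=84  [base 3] 3^(3 + 1) + 3  →[3↦4]→  4^(4 + 1) + 4 = 1028  −1 ⇒ G_2=1027
G_2=1027  [base 4] 4^(4 + 1) + 3  →[4↦5]→  5^(5 + 1) + 3 = 15628  −1 ⇒ G_3=15627
G_3=15627  [base 5] 5^(5 + 1) + 2  →[5↦6]→  6^(6 + 1) + 2 = 279938  −1 ⇒ G_4=279937

5^(5 + 1) + 2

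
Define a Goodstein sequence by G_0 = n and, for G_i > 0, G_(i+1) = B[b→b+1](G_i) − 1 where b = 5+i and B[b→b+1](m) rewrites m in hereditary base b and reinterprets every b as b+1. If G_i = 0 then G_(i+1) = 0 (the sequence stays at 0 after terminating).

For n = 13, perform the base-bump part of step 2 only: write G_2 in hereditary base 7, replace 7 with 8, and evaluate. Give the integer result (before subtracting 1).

G_0 = 13. HB_5(13) = 2·5 + 3. Bump = 15. G_1 = 14.
G_1 = 14. HB_6(14) = 2·6 + 2. Bump = 16. G_2 = 15.
G_2 = 15. HB_7(15) = 2·7 + 1. Bump = 17. G_3 = 16.

17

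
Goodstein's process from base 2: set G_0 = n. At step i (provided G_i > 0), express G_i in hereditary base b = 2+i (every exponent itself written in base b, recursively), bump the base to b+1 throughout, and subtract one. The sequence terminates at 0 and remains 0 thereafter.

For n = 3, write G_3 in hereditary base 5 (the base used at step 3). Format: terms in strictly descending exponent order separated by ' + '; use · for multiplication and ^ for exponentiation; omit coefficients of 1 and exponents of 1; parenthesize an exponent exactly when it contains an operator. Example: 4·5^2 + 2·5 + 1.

2

[0] 3 ≡ 2 + 1 (base 2). Lift 3: 4. −1: 3.
[1] 3 ≡ 3 (base 3). Lift 4: 4. −1: 3.
[2] 3 ≡ 3 (base 4). Lift 5: 3. −1: 2.
[3] 2 ≡ 2 (base 5). Lift 6: 2. −1: 1.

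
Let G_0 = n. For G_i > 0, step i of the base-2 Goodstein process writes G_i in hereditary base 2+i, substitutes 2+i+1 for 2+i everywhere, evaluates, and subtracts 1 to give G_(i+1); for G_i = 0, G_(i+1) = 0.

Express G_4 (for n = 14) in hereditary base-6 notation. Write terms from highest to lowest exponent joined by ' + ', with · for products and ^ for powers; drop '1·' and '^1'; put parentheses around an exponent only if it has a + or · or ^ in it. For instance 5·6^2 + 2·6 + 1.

G_0=14  [base 2] 2^(2 + 1) + 2^2 + 2  →[2↦3]→  3^(3 + 1) + 3^3 + 3 = 111  −1 ⇒ G_1=110
G_1=110  [base 3] 3^(3 + 1) + 3^3 + 2  →[3↦4]→  4^(4 + 1) + 4^4 + 2 = 1282  −1 ⇒ G_2=1281
G_2=1281  [base 4] 4^(4 + 1) + 4^4 + 1  →[4↦5]→  5^(5 + 1) + 5^5 + 1 = 18751  −1 ⇒ G_3=18750
G_3=18750  [base 5] 5^(5 + 1) + 5^5  →[5↦6]→  6^(6 + 1) + 6^6 = 326592  −1 ⇒ G_4=326591
G_4=326591  [base 6] 6^(6 + 1) + 5·6^5 + 5·6^4 + 5·6^3 + 5·6^2 + 5·6 + 5  →[6↦7]→  7^(7 + 1) + 5·7^5 + 5·7^4 + 5·7^3 + 5·7^2 + 5·7 + 5 = 5862841  −1 ⇒ G_5=5862840

6^(6 + 1) + 5·6^5 + 5·6^4 + 5·6^3 + 5·6^2 + 5·6 + 5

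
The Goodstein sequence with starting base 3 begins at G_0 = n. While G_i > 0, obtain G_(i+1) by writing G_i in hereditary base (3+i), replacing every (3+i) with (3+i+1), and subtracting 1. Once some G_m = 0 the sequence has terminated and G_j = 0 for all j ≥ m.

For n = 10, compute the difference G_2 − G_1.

[0] 10 ≡ 3^2 + 1 (base 3). Lift 4: 17. −1: 16.
[1] 16 ≡ 4^2 (base 4). Lift 5: 25. −1: 24.

8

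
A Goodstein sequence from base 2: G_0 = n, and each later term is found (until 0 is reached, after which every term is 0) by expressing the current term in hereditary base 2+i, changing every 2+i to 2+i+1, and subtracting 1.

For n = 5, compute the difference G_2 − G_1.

[0] 5 ≡ 2^2 + 1 (base 2). Lift 3: 28. −1: 27.
[1] 27 ≡ 3^3 (base 3). Lift 4: 256. −1: 255.

228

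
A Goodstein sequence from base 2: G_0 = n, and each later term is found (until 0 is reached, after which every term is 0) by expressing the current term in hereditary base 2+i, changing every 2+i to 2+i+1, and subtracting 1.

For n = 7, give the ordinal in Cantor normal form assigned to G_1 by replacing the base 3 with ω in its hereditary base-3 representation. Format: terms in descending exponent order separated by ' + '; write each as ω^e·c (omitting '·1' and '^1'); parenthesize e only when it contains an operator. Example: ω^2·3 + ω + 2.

ω^ω + ω

(0) 7|_2 = 2^2 + 2 + 1 ↦ 3^3 + 3 + 1|_3 = 31 ⇒ 30
(1) 30|_3 = 3^3 + 3 ↦ 4^4 + 4|_4 = 260 ⇒ 259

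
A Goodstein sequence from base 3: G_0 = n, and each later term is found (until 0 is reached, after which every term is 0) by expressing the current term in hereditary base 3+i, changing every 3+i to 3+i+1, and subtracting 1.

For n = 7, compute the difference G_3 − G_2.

0

7 —HB3→ 2·3 + 1 —bump→ 2·4 + 1 = 9 —(−1)→ 8
8 —HB4→ 2·4 —bump→ 2·5 = 10 —(−1)→ 9
9 —HB5→ 5 + 4 —bump→ 6 + 4 = 10 —(−1)→ 9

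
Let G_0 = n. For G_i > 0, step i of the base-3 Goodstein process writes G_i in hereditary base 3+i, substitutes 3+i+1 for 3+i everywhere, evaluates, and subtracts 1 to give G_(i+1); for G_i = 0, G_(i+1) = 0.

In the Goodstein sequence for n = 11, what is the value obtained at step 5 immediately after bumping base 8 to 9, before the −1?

48

step 0: 11 = 3^2 + 2; sub 4 for 3: 4^2 + 2; = 18; G_1 = 18−1 = 17
step 1: 17 = 4^2 + 1; sub 5 for 4: 5^2 + 1; = 26; G_2 = 26−1 = 25
step 2: 25 = 5^2; sub 6 for 5: 6^2; = 36; G_3 = 36−1 = 35
step 3: 35 = 5·6 + 5; sub 7 for 6: 5·7 + 5; = 40; G_4 = 40−1 = 39
step 4: 39 = 5·7 + 4; sub 8 for 7: 5·8 + 4; = 44; G_5 = 44−1 = 43
step 5: 43 = 5·8 + 3; sub 9 for 8: 5·9 + 3; = 48; G_6 = 48−1 = 47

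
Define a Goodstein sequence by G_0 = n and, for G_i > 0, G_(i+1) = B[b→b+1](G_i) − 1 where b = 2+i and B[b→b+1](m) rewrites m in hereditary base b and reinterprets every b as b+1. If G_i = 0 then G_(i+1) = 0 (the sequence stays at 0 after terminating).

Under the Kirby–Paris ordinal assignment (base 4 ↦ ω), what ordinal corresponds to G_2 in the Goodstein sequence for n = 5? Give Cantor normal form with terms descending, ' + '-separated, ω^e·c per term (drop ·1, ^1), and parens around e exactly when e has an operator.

ω^3·3 + ω^2·3 + ω·3 + 3

step 0: 5 = 2^2 + 1; sub 3 for 2: 3^3 + 1; = 28; G_1 = 28−1 = 27
step 1: 27 = 3^3; sub 4 for 3: 4^4; = 256; G_2 = 256−1 = 255
step 2: 255 = 3·4^3 + 3·4^2 + 3·4 + 3; sub 5 for 4: 3·5^3 + 3·5^2 + 3·5 + 3; = 468; G_3 = 468−1 = 467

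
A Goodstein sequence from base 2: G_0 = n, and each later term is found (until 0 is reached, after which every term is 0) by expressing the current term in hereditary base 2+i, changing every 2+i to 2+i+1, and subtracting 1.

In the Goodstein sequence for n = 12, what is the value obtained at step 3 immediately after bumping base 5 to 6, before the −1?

[0] 12 ≡ 2^(2 + 1) + 2^2 (base 2). Lift 3: 108. −1: 107.
[1] 107 ≡ 3^(3 + 1) + 2·3^2 + 2·3 + 2 (base 3). Lift 4: 1066. −1: 1065.
[2] 1065 ≡ 4^(4 + 1) + 2·4^2 + 2·4 + 1 (base 4). Lift 5: 15686. −1: 15685.
[3] 15685 ≡ 5^(5 + 1) + 2·5^2 + 2·5 (base 5). Lift 6: 280020. −1: 280019.

280020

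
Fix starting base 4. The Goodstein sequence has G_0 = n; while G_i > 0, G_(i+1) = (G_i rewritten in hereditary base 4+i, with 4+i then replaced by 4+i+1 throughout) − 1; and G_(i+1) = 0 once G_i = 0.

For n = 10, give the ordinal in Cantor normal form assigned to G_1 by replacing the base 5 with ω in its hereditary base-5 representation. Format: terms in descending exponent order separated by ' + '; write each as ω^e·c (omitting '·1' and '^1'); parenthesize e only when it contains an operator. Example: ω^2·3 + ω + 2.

G_0=10  [base 4] 2·4 + 2  →[4↦5]→  2·5 + 2 = 12  −1 ⇒ G_1=11
G_1=11  [base 5] 2·5 + 1  →[5↦6]→  2·6 + 1 = 13  −1 ⇒ G_2=12

ω·2 + 1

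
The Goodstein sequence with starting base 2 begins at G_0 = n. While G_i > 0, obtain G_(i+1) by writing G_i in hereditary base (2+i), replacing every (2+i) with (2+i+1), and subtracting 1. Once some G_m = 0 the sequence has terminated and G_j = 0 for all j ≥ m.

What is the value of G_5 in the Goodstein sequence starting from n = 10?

4215754

i=0: 10 = 2^(2 + 1) + 2 (b=2); 2→3: 3^(3 + 1) + 3 = 84; 84−1 = 83
i=1: 83 = 3^(3 + 1) + 2 (b=3); 3→4: 4^(4 + 1) + 2 = 1026; 1026−1 = 1025
i=2: 1025 = 4^(4 + 1) + 1 (b=4); 4→5: 5^(5 + 1) + 1 = 15626; 15626−1 = 15625
i=3: 15625 = 5^(5 + 1) (b=5); 5→6: 6^(6 + 1) = 279936; 279936−1 = 279935
i=4: 279935 = 5·6^6 + 5·6^5 + 5·6^4 + 5·6^3 + 5·6^2 + 5·6 + 5 (b=6); 6→7: 5·7^7 + 5·7^5 + 5·7^4 + 5·7^3 + 5·7^2 + 5·7 + 5 = 4215755; 4215755−1 = 4215754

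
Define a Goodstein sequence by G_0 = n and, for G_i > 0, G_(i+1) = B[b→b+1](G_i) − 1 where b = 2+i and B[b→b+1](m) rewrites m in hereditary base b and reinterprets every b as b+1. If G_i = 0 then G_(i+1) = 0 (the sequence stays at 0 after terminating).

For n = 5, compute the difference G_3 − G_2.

212

step 0: 5 = 2^2 + 1; sub 3 for 2: 3^3 + 1; = 28; G_1 = 28−1 = 27
step 1: 27 = 3^3; sub 4 for 3: 4^4; = 256; G_2 = 256−1 = 255
step 2: 255 = 3·4^3 + 3·4^2 + 3·4 + 3; sub 5 for 4: 3·5^3 + 3·5^2 + 3·5 + 3; = 468; G_3 = 468−1 = 467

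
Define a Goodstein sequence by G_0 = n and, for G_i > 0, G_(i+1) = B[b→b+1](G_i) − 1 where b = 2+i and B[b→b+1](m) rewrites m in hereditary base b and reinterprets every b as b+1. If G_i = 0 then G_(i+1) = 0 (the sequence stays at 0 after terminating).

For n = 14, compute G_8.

100000555551

G_0 = 14. HB_2(14) = 2^(2 + 1) + 2^2 + 2. Bump = 111. G_1 = 110.
G_1 = 110. HB_3(110) = 3^(3 + 1) + 3^3 + 2. Bump = 1282. G_2 = 1281.
G_2 = 1281. HB_4(1281) = 4^(4 + 1) + 4^4 + 1. Bump = 18751. G_3 = 18750.
G_3 = 18750. HB_5(18750) = 5^(5 + 1) + 5^5. Bump = 326592. G_4 = 326591.
G_4 = 326591. HB_6(326591) = 6^(6 + 1) + 5·6^5 + 5·6^4 + 5·6^3 + 5·6^2 + 5·6 + 5. Bump = 5862841. G_5 = 5862840.
G_5 = 5862840. HB_7(5862840) = 7^(7 + 1) + 5·7^5 + 5·7^4 + 5·7^3 + 5·7^2 + 5·7 + 4. Bump = 134404972. G_6 = 134404971.
G_6 = 134404971. HB_8(134404971) = 8^(8 + 1) + 5·8^5 + 5·8^4 + 5·8^3 + 5·8^2 + 5·8 + 3. Bump = 3487116549. G_7 = 3487116548.
G_7 = 3487116548. HB_9(3487116548) = 9^(9 + 1) + 5·9^5 + 5·9^4 + 5·9^3 + 5·9^2 + 5·9 + 2. Bump = 100000555552. G_8 = 100000555551.
G_8 = 100000555551. HB_10(100000555551) = 10^(10 + 1) + 5·10^5 + 5·10^4 + 5·10^3 + 5·10^2 + 5·10 + 1. Bump = 3138429262497. G_9 = 3138429262496.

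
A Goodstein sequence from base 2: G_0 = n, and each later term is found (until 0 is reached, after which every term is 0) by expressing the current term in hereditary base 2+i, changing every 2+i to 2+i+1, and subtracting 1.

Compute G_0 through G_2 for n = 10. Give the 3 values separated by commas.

10, 83, 1025

base 2: 10 = 2^(2 + 1) + 2; at 3: 3^(3 + 1) + 3 = 84; next = 83
base 3: 83 = 3^(3 + 1) + 2; at 4: 4^(4 + 1) + 2 = 1026; next = 1025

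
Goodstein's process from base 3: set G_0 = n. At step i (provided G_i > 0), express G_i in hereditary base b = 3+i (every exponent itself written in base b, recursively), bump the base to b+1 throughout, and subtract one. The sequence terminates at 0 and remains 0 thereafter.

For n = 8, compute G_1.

i=0: 8 = 2·3 + 2 (b=3); 3→4: 2·4 + 2 = 10; 10−1 = 9
i=1: 9 = 2·4 + 1 (b=4); 4→5: 2·5 + 1 = 11; 11−1 = 10

9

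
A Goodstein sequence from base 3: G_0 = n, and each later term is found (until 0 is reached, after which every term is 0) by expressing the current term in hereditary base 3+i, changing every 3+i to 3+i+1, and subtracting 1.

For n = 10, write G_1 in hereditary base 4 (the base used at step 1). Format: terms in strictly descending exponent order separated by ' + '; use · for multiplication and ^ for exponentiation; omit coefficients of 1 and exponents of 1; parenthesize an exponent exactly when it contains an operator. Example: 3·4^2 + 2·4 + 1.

G_0=10  [base 3] 3^2 + 1  →[3↦4]→  4^2 + 1 = 17  −1 ⇒ G_1=16
G_1=16  [base 4] 4^2  →[4↦5]→  5^2 = 25  −1 ⇒ G_2=24

4^2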